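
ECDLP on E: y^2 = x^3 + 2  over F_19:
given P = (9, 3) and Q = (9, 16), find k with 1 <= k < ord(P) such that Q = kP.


Enumerate multiples of P until we hit Q = (9, 16):
  1P = (9, 3)
  2P = (12, 18)
  3P = (4, 3)
  4P = (6, 16)
  5P = (8, 18)
  6P = (18, 18)
  7P = (18, 1)
  8P = (8, 1)
  9P = (6, 3)
  10P = (4, 16)
  11P = (12, 1)
  12P = (9, 16)
Match found at i = 12.

k = 12


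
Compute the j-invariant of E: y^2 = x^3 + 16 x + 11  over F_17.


Delta = -16(4 a^3 + 27 b^2) mod 17 = 16
-1728 * (4 a)^3 = -1728 * (4*16)^3 mod 17 = 7
j = 7 * 16^(-1) mod 17 = 10

j = 10 (mod 17)


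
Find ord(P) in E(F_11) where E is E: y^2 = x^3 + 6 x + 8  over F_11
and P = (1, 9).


Compute successive multiples of P until we hit O:
  1P = (1, 9)
  2P = (1, 2)
  3P = O

ord(P) = 3


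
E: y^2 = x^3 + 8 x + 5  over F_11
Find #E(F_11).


For each x in F_11, count y with y^2 = x^3 + 8 x + 5 mod 11:
  x = 0: RHS = 5, y in [4, 7]  -> 2 point(s)
  x = 1: RHS = 3, y in [5, 6]  -> 2 point(s)
  x = 3: RHS = 1, y in [1, 10]  -> 2 point(s)
  x = 5: RHS = 5, y in [4, 7]  -> 2 point(s)
  x = 6: RHS = 5, y in [4, 7]  -> 2 point(s)
  x = 8: RHS = 9, y in [3, 8]  -> 2 point(s)
  x = 9: RHS = 3, y in [5, 6]  -> 2 point(s)
Affine points: 14. Add the point at infinity: total = 15.

#E(F_11) = 15


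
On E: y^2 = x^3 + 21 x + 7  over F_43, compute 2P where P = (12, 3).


Doubling: s = (3 x1^2 + a) / (2 y1)
s = (3*12^2 + 21) / (2*3) mod 43 = 11
x3 = s^2 - 2 x1 mod 43 = 11^2 - 2*12 = 11
y3 = s (x1 - x3) - y1 mod 43 = 11 * (12 - 11) - 3 = 8

2P = (11, 8)


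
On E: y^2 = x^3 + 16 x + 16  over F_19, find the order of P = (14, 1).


Compute successive multiples of P until we hit O:
  1P = (14, 1)
  2P = (14, 18)
  3P = O

ord(P) = 3


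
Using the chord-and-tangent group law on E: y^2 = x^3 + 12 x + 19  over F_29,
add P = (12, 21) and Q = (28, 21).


P != Q, so use the chord formula.
s = (y2 - y1) / (x2 - x1) = (0) / (16) mod 29 = 0
x3 = s^2 - x1 - x2 mod 29 = 0^2 - 12 - 28 = 18
y3 = s (x1 - x3) - y1 mod 29 = 0 * (12 - 18) - 21 = 8

P + Q = (18, 8)


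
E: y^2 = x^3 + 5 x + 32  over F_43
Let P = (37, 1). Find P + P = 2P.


Doubling: s = (3 x1^2 + a) / (2 y1)
s = (3*37^2 + 5) / (2*1) mod 43 = 35
x3 = s^2 - 2 x1 mod 43 = 35^2 - 2*37 = 33
y3 = s (x1 - x3) - y1 mod 43 = 35 * (37 - 33) - 1 = 10

2P = (33, 10)


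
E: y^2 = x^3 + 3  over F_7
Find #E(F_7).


For each x in F_7, count y with y^2 = x^3 + 0 x + 3 mod 7:
  x = 1: RHS = 4, y in [2, 5]  -> 2 point(s)
  x = 2: RHS = 4, y in [2, 5]  -> 2 point(s)
  x = 3: RHS = 2, y in [3, 4]  -> 2 point(s)
  x = 4: RHS = 4, y in [2, 5]  -> 2 point(s)
  x = 5: RHS = 2, y in [3, 4]  -> 2 point(s)
  x = 6: RHS = 2, y in [3, 4]  -> 2 point(s)
Affine points: 12. Add the point at infinity: total = 13.

#E(F_7) = 13


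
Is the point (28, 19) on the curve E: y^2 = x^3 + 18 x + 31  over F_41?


Check whether y^2 = x^3 + 18 x + 31 (mod 41) for (x, y) = (28, 19).
LHS: y^2 = 19^2 mod 41 = 33
RHS: x^3 + 18 x + 31 = 28^3 + 18*28 + 31 mod 41 = 19
LHS != RHS

No, not on the curve


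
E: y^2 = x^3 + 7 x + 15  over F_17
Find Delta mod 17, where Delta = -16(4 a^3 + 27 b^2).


4 a^3 + 27 b^2 = 4*7^3 + 27*15^2 = 1372 + 6075 = 7447
Delta = -16 * (7447) = -119152
Delta mod 17 = 1

Delta = 1 (mod 17)


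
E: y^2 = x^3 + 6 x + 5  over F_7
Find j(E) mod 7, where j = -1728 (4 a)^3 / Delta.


Delta = -16(4 a^3 + 27 b^2) mod 7 = 2
-1728 * (4 a)^3 = -1728 * (4*6)^3 mod 7 = 6
j = 6 * 2^(-1) mod 7 = 3

j = 3 (mod 7)


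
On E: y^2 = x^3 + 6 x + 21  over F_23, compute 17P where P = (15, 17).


k = 17 = 10001_2 (binary, LSB first: 10001)
Double-and-add from P = (15, 17):
  bit 0 = 1: acc = O + (15, 17) = (15, 17)
  bit 1 = 0: acc unchanged = (15, 17)
  bit 2 = 0: acc unchanged = (15, 17)
  bit 3 = 0: acc unchanged = (15, 17)
  bit 4 = 1: acc = (15, 17) + (18, 2) = (15, 6)

17P = (15, 6)


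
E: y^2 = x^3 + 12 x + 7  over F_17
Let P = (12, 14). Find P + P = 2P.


Doubling: s = (3 x1^2 + a) / (2 y1)
s = (3*12^2 + 12) / (2*14) mod 17 = 11
x3 = s^2 - 2 x1 mod 17 = 11^2 - 2*12 = 12
y3 = s (x1 - x3) - y1 mod 17 = 11 * (12 - 12) - 14 = 3

2P = (12, 3)


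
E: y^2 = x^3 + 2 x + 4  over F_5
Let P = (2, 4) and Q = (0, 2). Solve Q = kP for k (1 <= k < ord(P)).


Enumerate multiples of P until we hit Q = (0, 2):
  1P = (2, 4)
  2P = (0, 2)
Match found at i = 2.

k = 2


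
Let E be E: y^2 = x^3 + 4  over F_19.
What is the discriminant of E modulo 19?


4 a^3 + 27 b^2 = 4*0^3 + 27*4^2 = 0 + 432 = 432
Delta = -16 * (432) = -6912
Delta mod 19 = 4

Delta = 4 (mod 19)


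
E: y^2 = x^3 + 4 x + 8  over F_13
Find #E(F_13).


For each x in F_13, count y with y^2 = x^3 + 4 x + 8 mod 13:
  x = 1: RHS = 0, y in [0]  -> 1 point(s)
  x = 4: RHS = 10, y in [6, 7]  -> 2 point(s)
  x = 5: RHS = 10, y in [6, 7]  -> 2 point(s)
  x = 6: RHS = 1, y in [1, 12]  -> 2 point(s)
  x = 12: RHS = 3, y in [4, 9]  -> 2 point(s)
Affine points: 9. Add the point at infinity: total = 10.

#E(F_13) = 10


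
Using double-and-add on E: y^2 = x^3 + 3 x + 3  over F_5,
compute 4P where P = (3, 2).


k = 4 = 100_2 (binary, LSB first: 001)
Double-and-add from P = (3, 2):
  bit 0 = 0: acc unchanged = O
  bit 1 = 0: acc unchanged = O
  bit 2 = 1: acc = O + (3, 3) = (3, 3)

4P = (3, 3)


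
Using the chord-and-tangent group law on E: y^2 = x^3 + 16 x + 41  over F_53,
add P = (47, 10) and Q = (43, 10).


P != Q, so use the chord formula.
s = (y2 - y1) / (x2 - x1) = (0) / (49) mod 53 = 0
x3 = s^2 - x1 - x2 mod 53 = 0^2 - 47 - 43 = 16
y3 = s (x1 - x3) - y1 mod 53 = 0 * (47 - 16) - 10 = 43

P + Q = (16, 43)


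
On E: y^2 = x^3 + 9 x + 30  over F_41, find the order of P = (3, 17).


Compute successive multiples of P until we hit O:
  1P = (3, 17)
  2P = (33, 26)
  3P = (26, 13)
  4P = (8, 32)
  5P = (39, 39)
  6P = (20, 25)
  7P = (9, 26)
  8P = (21, 38)
  ... (continuing to 33P)
  33P = O

ord(P) = 33


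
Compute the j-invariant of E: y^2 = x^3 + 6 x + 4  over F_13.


Delta = -16(4 a^3 + 27 b^2) mod 13 = 12
-1728 * (4 a)^3 = -1728 * (4*6)^3 mod 13 = 5
j = 5 * 12^(-1) mod 13 = 8

j = 8 (mod 13)


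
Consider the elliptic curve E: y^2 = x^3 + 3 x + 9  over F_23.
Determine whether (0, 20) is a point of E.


Check whether y^2 = x^3 + 3 x + 9 (mod 23) for (x, y) = (0, 20).
LHS: y^2 = 20^2 mod 23 = 9
RHS: x^3 + 3 x + 9 = 0^3 + 3*0 + 9 mod 23 = 9
LHS = RHS

Yes, on the curve


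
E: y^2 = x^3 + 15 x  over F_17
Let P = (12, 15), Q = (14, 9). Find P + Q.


P != Q, so use the chord formula.
s = (y2 - y1) / (x2 - x1) = (11) / (2) mod 17 = 14
x3 = s^2 - x1 - x2 mod 17 = 14^2 - 12 - 14 = 0
y3 = s (x1 - x3) - y1 mod 17 = 14 * (12 - 0) - 15 = 0

P + Q = (0, 0)


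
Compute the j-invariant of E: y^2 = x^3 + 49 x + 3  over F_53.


Delta = -16(4 a^3 + 27 b^2) mod 53 = 49
-1728 * (4 a)^3 = -1728 * (4*49)^3 mod 53 = 3
j = 3 * 49^(-1) mod 53 = 39

j = 39 (mod 53)


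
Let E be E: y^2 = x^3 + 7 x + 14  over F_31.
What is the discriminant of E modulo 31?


4 a^3 + 27 b^2 = 4*7^3 + 27*14^2 = 1372 + 5292 = 6664
Delta = -16 * (6664) = -106624
Delta mod 31 = 16

Delta = 16 (mod 31)


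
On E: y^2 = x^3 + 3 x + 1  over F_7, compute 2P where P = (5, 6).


Doubling: s = (3 x1^2 + a) / (2 y1)
s = (3*5^2 + 3) / (2*6) mod 7 = 3
x3 = s^2 - 2 x1 mod 7 = 3^2 - 2*5 = 6
y3 = s (x1 - x3) - y1 mod 7 = 3 * (5 - 6) - 6 = 5

2P = (6, 5)


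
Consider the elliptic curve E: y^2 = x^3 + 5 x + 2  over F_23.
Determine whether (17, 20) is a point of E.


Check whether y^2 = x^3 + 5 x + 2 (mod 23) for (x, y) = (17, 20).
LHS: y^2 = 20^2 mod 23 = 9
RHS: x^3 + 5 x + 2 = 17^3 + 5*17 + 2 mod 23 = 9
LHS = RHS

Yes, on the curve


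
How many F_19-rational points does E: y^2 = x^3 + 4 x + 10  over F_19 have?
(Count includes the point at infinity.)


For each x in F_19, count y with y^2 = x^3 + 4 x + 10 mod 19:
  x = 2: RHS = 7, y in [8, 11]  -> 2 point(s)
  x = 3: RHS = 11, y in [7, 12]  -> 2 point(s)
  x = 7: RHS = 1, y in [1, 18]  -> 2 point(s)
  x = 10: RHS = 5, y in [9, 10]  -> 2 point(s)
  x = 11: RHS = 17, y in [6, 13]  -> 2 point(s)
  x = 12: RHS = 0, y in [0]  -> 1 point(s)
  x = 13: RHS = 17, y in [6, 13]  -> 2 point(s)
  x = 14: RHS = 17, y in [6, 13]  -> 2 point(s)
  x = 15: RHS = 6, y in [5, 14]  -> 2 point(s)
  x = 16: RHS = 9, y in [3, 16]  -> 2 point(s)
  x = 18: RHS = 5, y in [9, 10]  -> 2 point(s)
Affine points: 21. Add the point at infinity: total = 22.

#E(F_19) = 22


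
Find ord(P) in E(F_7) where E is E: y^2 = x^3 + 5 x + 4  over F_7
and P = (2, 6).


Compute successive multiples of P until we hit O:
  1P = (2, 6)
  2P = (0, 5)
  3P = (0, 2)
  4P = (2, 1)
  5P = O

ord(P) = 5


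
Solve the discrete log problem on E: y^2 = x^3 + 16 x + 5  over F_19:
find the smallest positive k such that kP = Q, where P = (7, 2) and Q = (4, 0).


Enumerate multiples of P until we hit Q = (4, 0):
  1P = (7, 2)
  2P = (9, 2)
  3P = (3, 17)
  4P = (10, 14)
  5P = (18, 11)
  6P = (11, 12)
  7P = (12, 14)
  8P = (5, 18)
  9P = (14, 16)
  10P = (2, 8)
  11P = (16, 5)
  12P = (13, 15)
  13P = (0, 10)
  14P = (4, 0)
Match found at i = 14.

k = 14


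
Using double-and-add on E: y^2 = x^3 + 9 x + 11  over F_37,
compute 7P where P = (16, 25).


k = 7 = 111_2 (binary, LSB first: 111)
Double-and-add from P = (16, 25):
  bit 0 = 1: acc = O + (16, 25) = (16, 25)
  bit 1 = 1: acc = (16, 25) + (5, 12) = (7, 26)
  bit 2 = 1: acc = (7, 26) + (30, 30) = (25, 32)

7P = (25, 32)


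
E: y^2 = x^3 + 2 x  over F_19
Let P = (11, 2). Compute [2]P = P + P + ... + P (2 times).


k = 2 = 10_2 (binary, LSB first: 01)
Double-and-add from P = (11, 2):
  bit 0 = 0: acc unchanged = O
  bit 1 = 1: acc = O + (17, 11) = (17, 11)

2P = (17, 11)


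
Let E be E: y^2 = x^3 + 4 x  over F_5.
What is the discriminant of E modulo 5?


4 a^3 + 27 b^2 = 4*4^3 + 27*0^2 = 256 + 0 = 256
Delta = -16 * (256) = -4096
Delta mod 5 = 4

Delta = 4 (mod 5)


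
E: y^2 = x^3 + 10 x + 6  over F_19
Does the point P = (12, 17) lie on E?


Check whether y^2 = x^3 + 10 x + 6 (mod 19) for (x, y) = (12, 17).
LHS: y^2 = 17^2 mod 19 = 4
RHS: x^3 + 10 x + 6 = 12^3 + 10*12 + 6 mod 19 = 11
LHS != RHS

No, not on the curve


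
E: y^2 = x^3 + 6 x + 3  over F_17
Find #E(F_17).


For each x in F_17, count y with y^2 = x^3 + 6 x + 3 mod 17:
  x = 6: RHS = 0, y in [0]  -> 1 point(s)
  x = 8: RHS = 2, y in [6, 11]  -> 2 point(s)
  x = 9: RHS = 4, y in [2, 15]  -> 2 point(s)
  x = 10: RHS = 9, y in [3, 14]  -> 2 point(s)
  x = 12: RHS = 1, y in [1, 16]  -> 2 point(s)
  x = 13: RHS = 0, y in [0]  -> 1 point(s)
  x = 14: RHS = 9, y in [3, 14]  -> 2 point(s)
  x = 15: RHS = 0, y in [0]  -> 1 point(s)
  x = 16: RHS = 13, y in [8, 9]  -> 2 point(s)
Affine points: 15. Add the point at infinity: total = 16.

#E(F_17) = 16


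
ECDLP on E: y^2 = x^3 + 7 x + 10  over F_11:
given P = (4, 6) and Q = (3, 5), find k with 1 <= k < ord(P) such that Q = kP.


Enumerate multiples of P until we hit Q = (3, 5):
  1P = (4, 6)
  2P = (3, 5)
Match found at i = 2.

k = 2


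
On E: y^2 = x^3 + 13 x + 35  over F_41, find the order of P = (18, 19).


Compute successive multiples of P until we hit O:
  1P = (18, 19)
  2P = (37, 1)
  3P = (7, 31)
  4P = (26, 27)
  5P = (39, 1)
  6P = (9, 26)
  7P = (6, 40)
  8P = (38, 16)
  ... (continuing to 49P)
  49P = O

ord(P) = 49


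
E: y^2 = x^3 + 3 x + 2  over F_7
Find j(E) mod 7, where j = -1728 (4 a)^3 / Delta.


Delta = -16(4 a^3 + 27 b^2) mod 7 = 2
-1728 * (4 a)^3 = -1728 * (4*3)^3 mod 7 = 6
j = 6 * 2^(-1) mod 7 = 3

j = 3 (mod 7)


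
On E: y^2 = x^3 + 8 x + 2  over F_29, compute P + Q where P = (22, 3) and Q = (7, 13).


P != Q, so use the chord formula.
s = (y2 - y1) / (x2 - x1) = (10) / (14) mod 29 = 9
x3 = s^2 - x1 - x2 mod 29 = 9^2 - 22 - 7 = 23
y3 = s (x1 - x3) - y1 mod 29 = 9 * (22 - 23) - 3 = 17

P + Q = (23, 17)


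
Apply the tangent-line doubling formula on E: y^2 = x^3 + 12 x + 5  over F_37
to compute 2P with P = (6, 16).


Doubling: s = (3 x1^2 + a) / (2 y1)
s = (3*6^2 + 12) / (2*16) mod 37 = 13
x3 = s^2 - 2 x1 mod 37 = 13^2 - 2*6 = 9
y3 = s (x1 - x3) - y1 mod 37 = 13 * (6 - 9) - 16 = 19

2P = (9, 19)


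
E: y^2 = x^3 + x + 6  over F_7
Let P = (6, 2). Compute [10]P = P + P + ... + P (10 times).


k = 10 = 1010_2 (binary, LSB first: 0101)
Double-and-add from P = (6, 2):
  bit 0 = 0: acc unchanged = O
  bit 1 = 1: acc = O + (3, 1) = (3, 1)
  bit 2 = 0: acc unchanged = (3, 1)
  bit 3 = 1: acc = (3, 1) + (2, 3) = (6, 5)

10P = (6, 5)


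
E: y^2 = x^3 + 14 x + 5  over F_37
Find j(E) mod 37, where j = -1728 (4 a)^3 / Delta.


Delta = -16(4 a^3 + 27 b^2) mod 37 = 27
-1728 * (4 a)^3 = -1728 * (4*14)^3 mod 37 = 6
j = 6 * 27^(-1) mod 37 = 29

j = 29 (mod 37)


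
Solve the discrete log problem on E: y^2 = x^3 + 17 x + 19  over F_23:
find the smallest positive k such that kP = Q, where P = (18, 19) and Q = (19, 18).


Enumerate multiples of P until we hit Q = (19, 18):
  1P = (18, 19)
  2P = (10, 4)
  3P = (19, 5)
  4P = (21, 0)
  5P = (19, 18)
Match found at i = 5.

k = 5


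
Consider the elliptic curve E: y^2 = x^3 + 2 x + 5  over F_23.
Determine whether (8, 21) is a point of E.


Check whether y^2 = x^3 + 2 x + 5 (mod 23) for (x, y) = (8, 21).
LHS: y^2 = 21^2 mod 23 = 4
RHS: x^3 + 2 x + 5 = 8^3 + 2*8 + 5 mod 23 = 4
LHS = RHS

Yes, on the curve


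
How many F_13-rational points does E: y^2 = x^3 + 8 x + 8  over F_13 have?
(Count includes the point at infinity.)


For each x in F_13, count y with y^2 = x^3 + 8 x + 8 mod 13:
  x = 1: RHS = 4, y in [2, 11]  -> 2 point(s)
  x = 4: RHS = 0, y in [0]  -> 1 point(s)
  x = 5: RHS = 4, y in [2, 11]  -> 2 point(s)
  x = 6: RHS = 12, y in [5, 8]  -> 2 point(s)
  x = 7: RHS = 4, y in [2, 11]  -> 2 point(s)
  x = 8: RHS = 12, y in [5, 8]  -> 2 point(s)
  x = 9: RHS = 3, y in [4, 9]  -> 2 point(s)
  x = 10: RHS = 9, y in [3, 10]  -> 2 point(s)
  x = 11: RHS = 10, y in [6, 7]  -> 2 point(s)
  x = 12: RHS = 12, y in [5, 8]  -> 2 point(s)
Affine points: 19. Add the point at infinity: total = 20.

#E(F_13) = 20


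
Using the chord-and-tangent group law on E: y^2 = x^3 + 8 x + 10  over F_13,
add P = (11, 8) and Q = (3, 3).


P != Q, so use the chord formula.
s = (y2 - y1) / (x2 - x1) = (8) / (5) mod 13 = 12
x3 = s^2 - x1 - x2 mod 13 = 12^2 - 11 - 3 = 0
y3 = s (x1 - x3) - y1 mod 13 = 12 * (11 - 0) - 8 = 7

P + Q = (0, 7)


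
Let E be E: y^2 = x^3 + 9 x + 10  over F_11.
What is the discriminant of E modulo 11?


4 a^3 + 27 b^2 = 4*9^3 + 27*10^2 = 2916 + 2700 = 5616
Delta = -16 * (5616) = -89856
Delta mod 11 = 3

Delta = 3 (mod 11)


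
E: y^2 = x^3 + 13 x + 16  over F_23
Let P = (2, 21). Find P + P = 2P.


Doubling: s = (3 x1^2 + a) / (2 y1)
s = (3*2^2 + 13) / (2*21) mod 23 = 11
x3 = s^2 - 2 x1 mod 23 = 11^2 - 2*2 = 2
y3 = s (x1 - x3) - y1 mod 23 = 11 * (2 - 2) - 21 = 2

2P = (2, 2)


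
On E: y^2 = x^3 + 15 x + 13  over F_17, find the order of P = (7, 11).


Compute successive multiples of P until we hit O:
  1P = (7, 11)
  2P = (11, 9)
  3P = (12, 0)
  4P = (11, 8)
  5P = (7, 6)
  6P = O

ord(P) = 6


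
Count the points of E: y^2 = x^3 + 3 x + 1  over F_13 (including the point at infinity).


For each x in F_13, count y with y^2 = x^3 + 3 x + 1 mod 13:
  x = 0: RHS = 1, y in [1, 12]  -> 2 point(s)
  x = 4: RHS = 12, y in [5, 8]  -> 2 point(s)
  x = 6: RHS = 1, y in [1, 12]  -> 2 point(s)
  x = 7: RHS = 1, y in [1, 12]  -> 2 point(s)
  x = 8: RHS = 4, y in [2, 11]  -> 2 point(s)
  x = 9: RHS = 3, y in [4, 9]  -> 2 point(s)
  x = 10: RHS = 4, y in [2, 11]  -> 2 point(s)
  x = 11: RHS = 0, y in [0]  -> 1 point(s)
  x = 12: RHS = 10, y in [6, 7]  -> 2 point(s)
Affine points: 17. Add the point at infinity: total = 18.

#E(F_13) = 18


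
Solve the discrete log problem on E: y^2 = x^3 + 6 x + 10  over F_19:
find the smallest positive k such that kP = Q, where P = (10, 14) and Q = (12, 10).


Enumerate multiples of P until we hit Q = (12, 10):
  1P = (10, 14)
  2P = (15, 6)
  3P = (11, 18)
  4P = (14, 8)
  5P = (2, 12)
  6P = (13, 9)
  7P = (3, 6)
  8P = (17, 16)
  9P = (1, 13)
  10P = (12, 9)
  11P = (8, 0)
  12P = (12, 10)
Match found at i = 12.

k = 12


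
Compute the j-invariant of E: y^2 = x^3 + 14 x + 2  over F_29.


Delta = -16(4 a^3 + 27 b^2) mod 29 = 20
-1728 * (4 a)^3 = -1728 * (4*14)^3 mod 29 = 20
j = 20 * 20^(-1) mod 29 = 1

j = 1 (mod 29)


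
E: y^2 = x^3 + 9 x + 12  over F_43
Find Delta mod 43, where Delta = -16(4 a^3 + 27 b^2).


4 a^3 + 27 b^2 = 4*9^3 + 27*12^2 = 2916 + 3888 = 6804
Delta = -16 * (6804) = -108864
Delta mod 43 = 12

Delta = 12 (mod 43)


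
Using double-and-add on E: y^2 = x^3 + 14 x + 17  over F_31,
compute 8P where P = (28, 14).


k = 8 = 1000_2 (binary, LSB first: 0001)
Double-and-add from P = (28, 14):
  bit 0 = 0: acc unchanged = O
  bit 1 = 0: acc unchanged = O
  bit 2 = 0: acc unchanged = O
  bit 3 = 1: acc = O + (9, 2) = (9, 2)

8P = (9, 2)


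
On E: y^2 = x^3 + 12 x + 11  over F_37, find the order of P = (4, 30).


Compute successive multiples of P until we hit O:
  1P = (4, 30)
  2P = (30, 18)
  3P = (10, 24)
  4P = (24, 27)
  5P = (13, 25)
  6P = (13, 12)
  7P = (24, 10)
  8P = (10, 13)
  ... (continuing to 11P)
  11P = O

ord(P) = 11


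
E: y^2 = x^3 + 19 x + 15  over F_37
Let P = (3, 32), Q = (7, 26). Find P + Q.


P != Q, so use the chord formula.
s = (y2 - y1) / (x2 - x1) = (31) / (4) mod 37 = 17
x3 = s^2 - x1 - x2 mod 37 = 17^2 - 3 - 7 = 20
y3 = s (x1 - x3) - y1 mod 37 = 17 * (3 - 20) - 32 = 12

P + Q = (20, 12)


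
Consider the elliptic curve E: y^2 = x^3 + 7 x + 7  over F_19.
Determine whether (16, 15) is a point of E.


Check whether y^2 = x^3 + 7 x + 7 (mod 19) for (x, y) = (16, 15).
LHS: y^2 = 15^2 mod 19 = 16
RHS: x^3 + 7 x + 7 = 16^3 + 7*16 + 7 mod 19 = 16
LHS = RHS

Yes, on the curve


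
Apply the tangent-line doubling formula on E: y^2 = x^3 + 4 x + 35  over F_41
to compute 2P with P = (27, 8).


Doubling: s = (3 x1^2 + a) / (2 y1)
s = (3*27^2 + 4) / (2*8) mod 41 = 37
x3 = s^2 - 2 x1 mod 41 = 37^2 - 2*27 = 3
y3 = s (x1 - x3) - y1 mod 41 = 37 * (27 - 3) - 8 = 19

2P = (3, 19)


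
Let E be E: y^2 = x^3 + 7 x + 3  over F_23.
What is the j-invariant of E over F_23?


Delta = -16(4 a^3 + 27 b^2) mod 23 = 12
-1728 * (4 a)^3 = -1728 * (4*7)^3 mod 23 = 16
j = 16 * 12^(-1) mod 23 = 9

j = 9 (mod 23)


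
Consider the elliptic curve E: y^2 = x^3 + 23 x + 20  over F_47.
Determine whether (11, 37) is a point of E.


Check whether y^2 = x^3 + 23 x + 20 (mod 47) for (x, y) = (11, 37).
LHS: y^2 = 37^2 mod 47 = 6
RHS: x^3 + 23 x + 20 = 11^3 + 23*11 + 20 mod 47 = 6
LHS = RHS

Yes, on the curve


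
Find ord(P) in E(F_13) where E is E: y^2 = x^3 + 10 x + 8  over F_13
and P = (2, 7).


Compute successive multiples of P until we hit O:
  1P = (2, 7)
  2P = (12, 7)
  3P = (12, 6)
  4P = (2, 6)
  5P = O

ord(P) = 5


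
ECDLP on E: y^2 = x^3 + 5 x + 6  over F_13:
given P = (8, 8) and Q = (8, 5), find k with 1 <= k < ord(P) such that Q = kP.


Enumerate multiples of P until we hit Q = (8, 5):
  1P = (8, 8)
  2P = (9, 0)
  3P = (8, 5)
Match found at i = 3.

k = 3


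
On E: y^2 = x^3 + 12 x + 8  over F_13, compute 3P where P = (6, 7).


k = 3 = 11_2 (binary, LSB first: 11)
Double-and-add from P = (6, 7):
  bit 0 = 1: acc = O + (6, 7) = (6, 7)
  bit 1 = 1: acc = (6, 7) + (10, 7) = (10, 6)

3P = (10, 6)


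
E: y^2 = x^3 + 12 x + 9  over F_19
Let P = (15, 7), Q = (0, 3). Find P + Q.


P != Q, so use the chord formula.
s = (y2 - y1) / (x2 - x1) = (15) / (4) mod 19 = 18
x3 = s^2 - x1 - x2 mod 19 = 18^2 - 15 - 0 = 5
y3 = s (x1 - x3) - y1 mod 19 = 18 * (15 - 5) - 7 = 2

P + Q = (5, 2)


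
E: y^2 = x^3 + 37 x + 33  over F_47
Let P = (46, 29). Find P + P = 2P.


Doubling: s = (3 x1^2 + a) / (2 y1)
s = (3*46^2 + 37) / (2*29) mod 47 = 25
x3 = s^2 - 2 x1 mod 47 = 25^2 - 2*46 = 16
y3 = s (x1 - x3) - y1 mod 47 = 25 * (46 - 16) - 29 = 16

2P = (16, 16)


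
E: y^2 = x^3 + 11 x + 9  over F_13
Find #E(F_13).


For each x in F_13, count y with y^2 = x^3 + 11 x + 9 mod 13:
  x = 0: RHS = 9, y in [3, 10]  -> 2 point(s)
  x = 2: RHS = 0, y in [0]  -> 1 point(s)
  x = 3: RHS = 4, y in [2, 11]  -> 2 point(s)
  x = 4: RHS = 0, y in [0]  -> 1 point(s)
  x = 7: RHS = 0, y in [0]  -> 1 point(s)
  x = 10: RHS = 1, y in [1, 12]  -> 2 point(s)
  x = 12: RHS = 10, y in [6, 7]  -> 2 point(s)
Affine points: 11. Add the point at infinity: total = 12.

#E(F_13) = 12


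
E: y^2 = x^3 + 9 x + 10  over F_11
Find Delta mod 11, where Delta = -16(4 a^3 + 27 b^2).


4 a^3 + 27 b^2 = 4*9^3 + 27*10^2 = 2916 + 2700 = 5616
Delta = -16 * (5616) = -89856
Delta mod 11 = 3

Delta = 3 (mod 11)


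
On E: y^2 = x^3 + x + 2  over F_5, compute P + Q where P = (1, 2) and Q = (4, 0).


P != Q, so use the chord formula.
s = (y2 - y1) / (x2 - x1) = (3) / (3) mod 5 = 1
x3 = s^2 - x1 - x2 mod 5 = 1^2 - 1 - 4 = 1
y3 = s (x1 - x3) - y1 mod 5 = 1 * (1 - 1) - 2 = 3

P + Q = (1, 3)


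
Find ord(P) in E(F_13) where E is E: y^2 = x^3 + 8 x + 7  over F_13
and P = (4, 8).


Compute successive multiples of P until we hit O:
  1P = (4, 8)
  2P = (1, 9)
  3P = (11, 3)
  4P = (7, 9)
  5P = (5, 9)
  6P = (5, 4)
  7P = (7, 4)
  8P = (11, 10)
  ... (continuing to 11P)
  11P = O

ord(P) = 11


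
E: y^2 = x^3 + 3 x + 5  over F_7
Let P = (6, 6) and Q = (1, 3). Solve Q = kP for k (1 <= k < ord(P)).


Enumerate multiples of P until we hit Q = (1, 3):
  1P = (6, 6)
  2P = (4, 2)
  3P = (1, 4)
  4P = (1, 3)
Match found at i = 4.

k = 4


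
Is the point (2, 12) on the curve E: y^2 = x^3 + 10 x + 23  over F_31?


Check whether y^2 = x^3 + 10 x + 23 (mod 31) for (x, y) = (2, 12).
LHS: y^2 = 12^2 mod 31 = 20
RHS: x^3 + 10 x + 23 = 2^3 + 10*2 + 23 mod 31 = 20
LHS = RHS

Yes, on the curve


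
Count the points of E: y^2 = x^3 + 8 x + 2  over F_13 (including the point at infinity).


For each x in F_13, count y with y^2 = x^3 + 8 x + 2 mod 13:
  x = 2: RHS = 0, y in [0]  -> 1 point(s)
  x = 3: RHS = 1, y in [1, 12]  -> 2 point(s)
  x = 9: RHS = 10, y in [6, 7]  -> 2 point(s)
  x = 10: RHS = 3, y in [4, 9]  -> 2 point(s)
  x = 11: RHS = 4, y in [2, 11]  -> 2 point(s)
Affine points: 9. Add the point at infinity: total = 10.

#E(F_13) = 10


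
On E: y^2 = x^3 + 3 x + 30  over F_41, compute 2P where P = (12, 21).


Doubling: s = (3 x1^2 + a) / (2 y1)
s = (3*12^2 + 3) / (2*21) mod 41 = 25
x3 = s^2 - 2 x1 mod 41 = 25^2 - 2*12 = 27
y3 = s (x1 - x3) - y1 mod 41 = 25 * (12 - 27) - 21 = 14

2P = (27, 14)


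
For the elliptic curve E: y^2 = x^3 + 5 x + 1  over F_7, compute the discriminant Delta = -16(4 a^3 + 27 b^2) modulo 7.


4 a^3 + 27 b^2 = 4*5^3 + 27*1^2 = 500 + 27 = 527
Delta = -16 * (527) = -8432
Delta mod 7 = 3

Delta = 3 (mod 7)


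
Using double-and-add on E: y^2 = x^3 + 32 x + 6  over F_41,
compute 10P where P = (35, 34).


k = 10 = 1010_2 (binary, LSB first: 0101)
Double-and-add from P = (35, 34):
  bit 0 = 0: acc unchanged = O
  bit 1 = 1: acc = O + (30, 39) = (30, 39)
  bit 2 = 0: acc unchanged = (30, 39)
  bit 3 = 1: acc = (30, 39) + (5, 2) = (24, 24)

10P = (24, 24)


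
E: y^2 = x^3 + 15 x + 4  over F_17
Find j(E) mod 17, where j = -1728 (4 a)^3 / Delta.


Delta = -16(4 a^3 + 27 b^2) mod 17 = 9
-1728 * (4 a)^3 = -1728 * (4*15)^3 mod 17 = 5
j = 5 * 9^(-1) mod 17 = 10

j = 10 (mod 17)


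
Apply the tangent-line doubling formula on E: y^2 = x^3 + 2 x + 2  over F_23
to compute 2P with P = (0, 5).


Doubling: s = (3 x1^2 + a) / (2 y1)
s = (3*0^2 + 2) / (2*5) mod 23 = 14
x3 = s^2 - 2 x1 mod 23 = 14^2 - 2*0 = 12
y3 = s (x1 - x3) - y1 mod 23 = 14 * (0 - 12) - 5 = 11

2P = (12, 11)


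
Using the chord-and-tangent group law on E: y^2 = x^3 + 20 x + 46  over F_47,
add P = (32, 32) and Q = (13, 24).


P != Q, so use the chord formula.
s = (y2 - y1) / (x2 - x1) = (39) / (28) mod 47 = 40
x3 = s^2 - x1 - x2 mod 47 = 40^2 - 32 - 13 = 4
y3 = s (x1 - x3) - y1 mod 47 = 40 * (32 - 4) - 32 = 7

P + Q = (4, 7)


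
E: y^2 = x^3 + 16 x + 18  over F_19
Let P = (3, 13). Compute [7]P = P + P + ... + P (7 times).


k = 7 = 111_2 (binary, LSB first: 111)
Double-and-add from P = (3, 13):
  bit 0 = 1: acc = O + (3, 13) = (3, 13)
  bit 1 = 1: acc = (3, 13) + (17, 15) = (6, 11)
  bit 2 = 1: acc = (6, 11) + (2, 18) = (1, 4)

7P = (1, 4)


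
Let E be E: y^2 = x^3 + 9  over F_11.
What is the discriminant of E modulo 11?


4 a^3 + 27 b^2 = 4*0^3 + 27*9^2 = 0 + 2187 = 2187
Delta = -16 * (2187) = -34992
Delta mod 11 = 10

Delta = 10 (mod 11)


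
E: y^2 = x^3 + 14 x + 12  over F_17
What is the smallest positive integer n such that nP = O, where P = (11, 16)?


Compute successive multiples of P until we hit O:
  1P = (11, 16)
  2P = (10, 8)
  3P = (9, 0)
  4P = (10, 9)
  5P = (11, 1)
  6P = O

ord(P) = 6


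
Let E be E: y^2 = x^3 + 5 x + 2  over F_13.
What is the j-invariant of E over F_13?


Delta = -16(4 a^3 + 27 b^2) mod 13 = 9
-1728 * (4 a)^3 = -1728 * (4*5)^3 mod 13 = 5
j = 5 * 9^(-1) mod 13 = 2

j = 2 (mod 13)


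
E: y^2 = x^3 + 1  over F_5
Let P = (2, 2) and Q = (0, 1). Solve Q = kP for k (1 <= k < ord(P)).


Enumerate multiples of P until we hit Q = (0, 1):
  1P = (2, 2)
  2P = (0, 4)
  3P = (4, 0)
  4P = (0, 1)
Match found at i = 4.

k = 4


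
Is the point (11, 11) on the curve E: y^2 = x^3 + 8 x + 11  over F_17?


Check whether y^2 = x^3 + 8 x + 11 (mod 17) for (x, y) = (11, 11).
LHS: y^2 = 11^2 mod 17 = 2
RHS: x^3 + 8 x + 11 = 11^3 + 8*11 + 11 mod 17 = 2
LHS = RHS

Yes, on the curve


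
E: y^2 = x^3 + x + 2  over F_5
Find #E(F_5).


For each x in F_5, count y with y^2 = x^3 + 1 x + 2 mod 5:
  x = 1: RHS = 4, y in [2, 3]  -> 2 point(s)
  x = 4: RHS = 0, y in [0]  -> 1 point(s)
Affine points: 3. Add the point at infinity: total = 4.

#E(F_5) = 4


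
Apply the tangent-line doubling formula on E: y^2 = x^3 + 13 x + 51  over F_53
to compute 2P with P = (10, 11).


Doubling: s = (3 x1^2 + a) / (2 y1)
s = (3*10^2 + 13) / (2*11) mod 53 = 7
x3 = s^2 - 2 x1 mod 53 = 7^2 - 2*10 = 29
y3 = s (x1 - x3) - y1 mod 53 = 7 * (10 - 29) - 11 = 15

2P = (29, 15)


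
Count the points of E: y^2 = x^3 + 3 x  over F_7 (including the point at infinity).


For each x in F_7, count y with y^2 = x^3 + 3 x + 0 mod 7:
  x = 0: RHS = 0, y in [0]  -> 1 point(s)
  x = 1: RHS = 4, y in [2, 5]  -> 2 point(s)
  x = 2: RHS = 0, y in [0]  -> 1 point(s)
  x = 3: RHS = 1, y in [1, 6]  -> 2 point(s)
  x = 5: RHS = 0, y in [0]  -> 1 point(s)
Affine points: 7. Add the point at infinity: total = 8.

#E(F_7) = 8


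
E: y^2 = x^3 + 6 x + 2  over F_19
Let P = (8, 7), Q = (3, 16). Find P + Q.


P != Q, so use the chord formula.
s = (y2 - y1) / (x2 - x1) = (9) / (14) mod 19 = 2
x3 = s^2 - x1 - x2 mod 19 = 2^2 - 8 - 3 = 12
y3 = s (x1 - x3) - y1 mod 19 = 2 * (8 - 12) - 7 = 4

P + Q = (12, 4)


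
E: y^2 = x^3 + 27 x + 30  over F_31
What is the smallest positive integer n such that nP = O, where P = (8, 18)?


Compute successive multiples of P until we hit O:
  1P = (8, 18)
  2P = (4, 27)
  3P = (26, 7)
  4P = (30, 23)
  5P = (9, 17)
  6P = (15, 20)
  7P = (22, 9)
  8P = (6, 25)
  ... (continuing to 17P)
  17P = O

ord(P) = 17


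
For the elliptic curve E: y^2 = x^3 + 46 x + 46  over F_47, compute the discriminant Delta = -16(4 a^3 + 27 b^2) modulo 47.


4 a^3 + 27 b^2 = 4*46^3 + 27*46^2 = 389344 + 57132 = 446476
Delta = -16 * (446476) = -7143616
Delta mod 47 = 8

Delta = 8 (mod 47)


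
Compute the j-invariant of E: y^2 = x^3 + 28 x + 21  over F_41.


Delta = -16(4 a^3 + 27 b^2) mod 41 = 34
-1728 * (4 a)^3 = -1728 * (4*28)^3 mod 41 = 32
j = 32 * 34^(-1) mod 41 = 13

j = 13 (mod 41)


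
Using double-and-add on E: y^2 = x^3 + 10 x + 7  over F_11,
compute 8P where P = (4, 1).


k = 8 = 1000_2 (binary, LSB first: 0001)
Double-and-add from P = (4, 1):
  bit 0 = 0: acc unchanged = O
  bit 1 = 0: acc unchanged = O
  bit 2 = 0: acc unchanged = O
  bit 3 = 1: acc = O + (4, 10) = (4, 10)

8P = (4, 10)


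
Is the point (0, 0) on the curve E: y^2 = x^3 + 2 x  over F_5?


Check whether y^2 = x^3 + 2 x + 0 (mod 5) for (x, y) = (0, 0).
LHS: y^2 = 0^2 mod 5 = 0
RHS: x^3 + 2 x + 0 = 0^3 + 2*0 + 0 mod 5 = 0
LHS = RHS

Yes, on the curve


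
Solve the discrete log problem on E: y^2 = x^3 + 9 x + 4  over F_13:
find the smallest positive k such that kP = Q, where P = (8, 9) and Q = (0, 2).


Enumerate multiples of P until we hit Q = (0, 2):
  1P = (8, 9)
  2P = (0, 11)
  3P = (1, 12)
  4P = (1, 1)
  5P = (0, 2)
Match found at i = 5.

k = 5


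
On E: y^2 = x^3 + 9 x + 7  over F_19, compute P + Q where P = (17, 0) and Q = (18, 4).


P != Q, so use the chord formula.
s = (y2 - y1) / (x2 - x1) = (4) / (1) mod 19 = 4
x3 = s^2 - x1 - x2 mod 19 = 4^2 - 17 - 18 = 0
y3 = s (x1 - x3) - y1 mod 19 = 4 * (17 - 0) - 0 = 11

P + Q = (0, 11)


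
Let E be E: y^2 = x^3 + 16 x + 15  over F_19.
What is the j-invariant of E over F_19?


Delta = -16(4 a^3 + 27 b^2) mod 19 = 3
-1728 * (4 a)^3 = -1728 * (4*16)^3 mod 19 = 1
j = 1 * 3^(-1) mod 19 = 13

j = 13 (mod 19)


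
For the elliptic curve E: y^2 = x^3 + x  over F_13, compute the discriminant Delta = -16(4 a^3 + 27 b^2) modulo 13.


4 a^3 + 27 b^2 = 4*1^3 + 27*0^2 = 4 + 0 = 4
Delta = -16 * (4) = -64
Delta mod 13 = 1

Delta = 1 (mod 13)


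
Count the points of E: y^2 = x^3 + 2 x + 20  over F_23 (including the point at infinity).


For each x in F_23, count y with y^2 = x^3 + 2 x + 20 mod 23:
  x = 1: RHS = 0, y in [0]  -> 1 point(s)
  x = 2: RHS = 9, y in [3, 20]  -> 2 point(s)
  x = 4: RHS = 0, y in [0]  -> 1 point(s)
  x = 6: RHS = 18, y in [8, 15]  -> 2 point(s)
  x = 7: RHS = 9, y in [3, 20]  -> 2 point(s)
  x = 9: RHS = 8, y in [10, 13]  -> 2 point(s)
  x = 11: RHS = 16, y in [4, 19]  -> 2 point(s)
  x = 12: RHS = 1, y in [1, 22]  -> 2 point(s)
  x = 13: RHS = 12, y in [9, 14]  -> 2 point(s)
  x = 14: RHS = 9, y in [3, 20]  -> 2 point(s)
  x = 16: RHS = 8, y in [10, 13]  -> 2 point(s)
  x = 18: RHS = 0, y in [0]  -> 1 point(s)
  x = 21: RHS = 8, y in [10, 13]  -> 2 point(s)
Affine points: 23. Add the point at infinity: total = 24.

#E(F_23) = 24


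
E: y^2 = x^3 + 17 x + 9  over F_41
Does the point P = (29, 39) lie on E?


Check whether y^2 = x^3 + 17 x + 9 (mod 41) for (x, y) = (29, 39).
LHS: y^2 = 39^2 mod 41 = 4
RHS: x^3 + 17 x + 9 = 29^3 + 17*29 + 9 mod 41 = 4
LHS = RHS

Yes, on the curve


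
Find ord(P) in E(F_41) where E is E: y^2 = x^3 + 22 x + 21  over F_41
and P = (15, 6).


Compute successive multiples of P until we hit O:
  1P = (15, 6)
  2P = (11, 35)
  3P = (24, 8)
  4P = (39, 16)
  5P = (37, 19)
  6P = (14, 30)
  7P = (14, 11)
  8P = (37, 22)
  ... (continuing to 13P)
  13P = O

ord(P) = 13


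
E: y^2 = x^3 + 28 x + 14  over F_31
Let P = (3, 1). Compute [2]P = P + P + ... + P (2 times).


k = 2 = 10_2 (binary, LSB first: 01)
Double-and-add from P = (3, 1):
  bit 0 = 0: acc unchanged = O
  bit 1 = 1: acc = O + (14, 22) = (14, 22)

2P = (14, 22)


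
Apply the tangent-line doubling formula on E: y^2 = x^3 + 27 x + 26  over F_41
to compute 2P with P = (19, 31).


Doubling: s = (3 x1^2 + a) / (2 y1)
s = (3*19^2 + 27) / (2*31) mod 41 = 6
x3 = s^2 - 2 x1 mod 41 = 6^2 - 2*19 = 39
y3 = s (x1 - x3) - y1 mod 41 = 6 * (19 - 39) - 31 = 13

2P = (39, 13)


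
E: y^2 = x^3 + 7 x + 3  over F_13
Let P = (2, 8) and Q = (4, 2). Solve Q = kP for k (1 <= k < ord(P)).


Enumerate multiples of P until we hit Q = (4, 2):
  1P = (2, 8)
  2P = (0, 9)
  3P = (8, 8)
  4P = (3, 5)
  5P = (4, 11)
  6P = (6, 12)
  7P = (6, 1)
  8P = (4, 2)
Match found at i = 8.

k = 8


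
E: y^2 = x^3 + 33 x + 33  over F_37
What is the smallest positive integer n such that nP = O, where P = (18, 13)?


Compute successive multiples of P until we hit O:
  1P = (18, 13)
  2P = (12, 14)
  3P = (6, 22)
  4P = (2, 12)
  5P = (29, 21)
  6P = (26, 35)
  7P = (26, 2)
  8P = (29, 16)
  ... (continuing to 13P)
  13P = O

ord(P) = 13


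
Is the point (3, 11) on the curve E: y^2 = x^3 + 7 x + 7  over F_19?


Check whether y^2 = x^3 + 7 x + 7 (mod 19) for (x, y) = (3, 11).
LHS: y^2 = 11^2 mod 19 = 7
RHS: x^3 + 7 x + 7 = 3^3 + 7*3 + 7 mod 19 = 17
LHS != RHS

No, not on the curve


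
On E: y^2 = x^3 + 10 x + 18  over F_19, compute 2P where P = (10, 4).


Doubling: s = (3 x1^2 + a) / (2 y1)
s = (3*10^2 + 10) / (2*4) mod 19 = 15
x3 = s^2 - 2 x1 mod 19 = 15^2 - 2*10 = 15
y3 = s (x1 - x3) - y1 mod 19 = 15 * (10 - 15) - 4 = 16

2P = (15, 16)


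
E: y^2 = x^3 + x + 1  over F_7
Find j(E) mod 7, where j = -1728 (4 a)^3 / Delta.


Delta = -16(4 a^3 + 27 b^2) mod 7 = 1
-1728 * (4 a)^3 = -1728 * (4*1)^3 mod 7 = 1
j = 1 * 1^(-1) mod 7 = 1

j = 1 (mod 7)


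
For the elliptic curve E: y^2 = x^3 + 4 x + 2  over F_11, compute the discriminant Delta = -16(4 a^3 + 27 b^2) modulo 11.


4 a^3 + 27 b^2 = 4*4^3 + 27*2^2 = 256 + 108 = 364
Delta = -16 * (364) = -5824
Delta mod 11 = 6

Delta = 6 (mod 11)


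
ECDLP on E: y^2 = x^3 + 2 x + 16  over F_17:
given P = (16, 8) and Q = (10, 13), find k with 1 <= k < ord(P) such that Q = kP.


Enumerate multiples of P until we hit Q = (10, 13):
  1P = (16, 8)
  2P = (10, 13)
Match found at i = 2.

k = 2


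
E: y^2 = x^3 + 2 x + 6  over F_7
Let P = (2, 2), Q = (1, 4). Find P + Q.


P != Q, so use the chord formula.
s = (y2 - y1) / (x2 - x1) = (2) / (6) mod 7 = 5
x3 = s^2 - x1 - x2 mod 7 = 5^2 - 2 - 1 = 1
y3 = s (x1 - x3) - y1 mod 7 = 5 * (2 - 1) - 2 = 3

P + Q = (1, 3)


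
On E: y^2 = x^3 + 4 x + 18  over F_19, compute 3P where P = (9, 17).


k = 3 = 11_2 (binary, LSB first: 11)
Double-and-add from P = (9, 17):
  bit 0 = 1: acc = O + (9, 17) = (9, 17)
  bit 1 = 1: acc = (9, 17) + (1, 2) = (14, 14)

3P = (14, 14)


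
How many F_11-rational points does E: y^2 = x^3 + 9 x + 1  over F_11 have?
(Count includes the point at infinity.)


For each x in F_11, count y with y^2 = x^3 + 9 x + 1 mod 11:
  x = 0: RHS = 1, y in [1, 10]  -> 2 point(s)
  x = 1: RHS = 0, y in [0]  -> 1 point(s)
  x = 2: RHS = 5, y in [4, 7]  -> 2 point(s)
  x = 3: RHS = 0, y in [0]  -> 1 point(s)
  x = 7: RHS = 0, y in [0]  -> 1 point(s)
Affine points: 7. Add the point at infinity: total = 8.

#E(F_11) = 8


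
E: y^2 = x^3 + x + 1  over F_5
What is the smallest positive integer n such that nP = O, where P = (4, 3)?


Compute successive multiples of P until we hit O:
  1P = (4, 3)
  2P = (3, 1)
  3P = (2, 1)
  4P = (0, 1)
  5P = (0, 4)
  6P = (2, 4)
  7P = (3, 4)
  8P = (4, 2)
  ... (continuing to 9P)
  9P = O

ord(P) = 9


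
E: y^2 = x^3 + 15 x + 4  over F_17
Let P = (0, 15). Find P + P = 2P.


Doubling: s = (3 x1^2 + a) / (2 y1)
s = (3*0^2 + 15) / (2*15) mod 17 = 9
x3 = s^2 - 2 x1 mod 17 = 9^2 - 2*0 = 13
y3 = s (x1 - x3) - y1 mod 17 = 9 * (0 - 13) - 15 = 4

2P = (13, 4)


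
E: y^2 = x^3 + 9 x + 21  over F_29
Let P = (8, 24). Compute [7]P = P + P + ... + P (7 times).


k = 7 = 111_2 (binary, LSB first: 111)
Double-and-add from P = (8, 24):
  bit 0 = 1: acc = O + (8, 24) = (8, 24)
  bit 1 = 1: acc = (8, 24) + (20, 20) = (14, 7)
  bit 2 = 1: acc = (14, 7) + (11, 28) = (24, 5)

7P = (24, 5)


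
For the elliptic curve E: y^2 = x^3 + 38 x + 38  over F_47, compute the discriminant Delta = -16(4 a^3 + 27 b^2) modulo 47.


4 a^3 + 27 b^2 = 4*38^3 + 27*38^2 = 219488 + 38988 = 258476
Delta = -16 * (258476) = -4135616
Delta mod 47 = 8

Delta = 8 (mod 47)


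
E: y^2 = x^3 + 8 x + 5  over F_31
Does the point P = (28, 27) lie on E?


Check whether y^2 = x^3 + 8 x + 5 (mod 31) for (x, y) = (28, 27).
LHS: y^2 = 27^2 mod 31 = 16
RHS: x^3 + 8 x + 5 = 28^3 + 8*28 + 5 mod 31 = 16
LHS = RHS

Yes, on the curve


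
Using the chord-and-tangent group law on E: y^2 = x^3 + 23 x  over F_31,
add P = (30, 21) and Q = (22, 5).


P != Q, so use the chord formula.
s = (y2 - y1) / (x2 - x1) = (15) / (23) mod 31 = 2
x3 = s^2 - x1 - x2 mod 31 = 2^2 - 30 - 22 = 14
y3 = s (x1 - x3) - y1 mod 31 = 2 * (30 - 14) - 21 = 11

P + Q = (14, 11)


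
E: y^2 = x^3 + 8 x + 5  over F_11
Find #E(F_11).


For each x in F_11, count y with y^2 = x^3 + 8 x + 5 mod 11:
  x = 0: RHS = 5, y in [4, 7]  -> 2 point(s)
  x = 1: RHS = 3, y in [5, 6]  -> 2 point(s)
  x = 3: RHS = 1, y in [1, 10]  -> 2 point(s)
  x = 5: RHS = 5, y in [4, 7]  -> 2 point(s)
  x = 6: RHS = 5, y in [4, 7]  -> 2 point(s)
  x = 8: RHS = 9, y in [3, 8]  -> 2 point(s)
  x = 9: RHS = 3, y in [5, 6]  -> 2 point(s)
Affine points: 14. Add the point at infinity: total = 15.

#E(F_11) = 15


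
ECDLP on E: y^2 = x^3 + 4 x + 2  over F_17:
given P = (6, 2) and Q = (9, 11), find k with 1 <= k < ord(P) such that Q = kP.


Enumerate multiples of P until we hit Q = (9, 11):
  1P = (6, 2)
  2P = (7, 4)
  3P = (8, 11)
  4P = (2, 16)
  5P = (0, 11)
  6P = (9, 11)
Match found at i = 6.

k = 6


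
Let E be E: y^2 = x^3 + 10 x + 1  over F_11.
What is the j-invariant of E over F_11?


Delta = -16(4 a^3 + 27 b^2) mod 11 = 6
-1728 * (4 a)^3 = -1728 * (4*10)^3 mod 11 = 9
j = 9 * 6^(-1) mod 11 = 7

j = 7 (mod 11)


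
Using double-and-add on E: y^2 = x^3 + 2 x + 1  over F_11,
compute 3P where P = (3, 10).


k = 3 = 11_2 (binary, LSB first: 11)
Double-and-add from P = (3, 10):
  bit 0 = 1: acc = O + (3, 10) = (3, 10)
  bit 1 = 1: acc = (3, 10) + (9, 0) = (3, 1)

3P = (3, 1)


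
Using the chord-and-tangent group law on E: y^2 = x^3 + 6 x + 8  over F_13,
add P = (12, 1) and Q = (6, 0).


P != Q, so use the chord formula.
s = (y2 - y1) / (x2 - x1) = (12) / (7) mod 13 = 11
x3 = s^2 - x1 - x2 mod 13 = 11^2 - 12 - 6 = 12
y3 = s (x1 - x3) - y1 mod 13 = 11 * (12 - 12) - 1 = 12

P + Q = (12, 12)


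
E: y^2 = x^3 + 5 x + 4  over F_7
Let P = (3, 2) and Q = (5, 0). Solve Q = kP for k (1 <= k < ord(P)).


Enumerate multiples of P until we hit Q = (5, 0):
  1P = (3, 2)
  2P = (2, 6)
  3P = (4, 2)
  4P = (0, 5)
  5P = (5, 0)
Match found at i = 5.

k = 5


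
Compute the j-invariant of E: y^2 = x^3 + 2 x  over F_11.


Delta = -16(4 a^3 + 27 b^2) mod 11 = 5
-1728 * (4 a)^3 = -1728 * (4*2)^3 mod 11 = 5
j = 5 * 5^(-1) mod 11 = 1

j = 1 (mod 11)


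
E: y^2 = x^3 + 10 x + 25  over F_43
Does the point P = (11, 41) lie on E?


Check whether y^2 = x^3 + 10 x + 25 (mod 43) for (x, y) = (11, 41).
LHS: y^2 = 41^2 mod 43 = 4
RHS: x^3 + 10 x + 25 = 11^3 + 10*11 + 25 mod 43 = 4
LHS = RHS

Yes, on the curve


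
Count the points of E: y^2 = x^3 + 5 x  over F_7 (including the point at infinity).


For each x in F_7, count y with y^2 = x^3 + 5 x + 0 mod 7:
  x = 0: RHS = 0, y in [0]  -> 1 point(s)
  x = 2: RHS = 4, y in [2, 5]  -> 2 point(s)
  x = 3: RHS = 0, y in [0]  -> 1 point(s)
  x = 4: RHS = 0, y in [0]  -> 1 point(s)
  x = 6: RHS = 1, y in [1, 6]  -> 2 point(s)
Affine points: 7. Add the point at infinity: total = 8.

#E(F_7) = 8


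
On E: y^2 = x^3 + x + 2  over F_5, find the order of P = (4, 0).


Compute successive multiples of P until we hit O:
  1P = (4, 0)
  2P = O

ord(P) = 2


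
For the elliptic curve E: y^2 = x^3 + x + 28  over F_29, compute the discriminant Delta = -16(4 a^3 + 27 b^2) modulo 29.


4 a^3 + 27 b^2 = 4*1^3 + 27*28^2 = 4 + 21168 = 21172
Delta = -16 * (21172) = -338752
Delta mod 29 = 26

Delta = 26 (mod 29)


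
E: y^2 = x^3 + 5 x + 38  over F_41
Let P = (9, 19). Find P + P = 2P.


Doubling: s = (3 x1^2 + a) / (2 y1)
s = (3*9^2 + 5) / (2*19) mod 41 = 13
x3 = s^2 - 2 x1 mod 41 = 13^2 - 2*9 = 28
y3 = s (x1 - x3) - y1 mod 41 = 13 * (9 - 28) - 19 = 21

2P = (28, 21)


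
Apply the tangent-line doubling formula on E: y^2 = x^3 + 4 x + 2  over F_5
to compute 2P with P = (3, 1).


Doubling: s = (3 x1^2 + a) / (2 y1)
s = (3*3^2 + 4) / (2*1) mod 5 = 3
x3 = s^2 - 2 x1 mod 5 = 3^2 - 2*3 = 3
y3 = s (x1 - x3) - y1 mod 5 = 3 * (3 - 3) - 1 = 4

2P = (3, 4)


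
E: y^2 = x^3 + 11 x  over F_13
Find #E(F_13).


For each x in F_13, count y with y^2 = x^3 + 11 x + 0 mod 13:
  x = 0: RHS = 0, y in [0]  -> 1 point(s)
  x = 1: RHS = 12, y in [5, 8]  -> 2 point(s)
  x = 2: RHS = 4, y in [2, 11]  -> 2 point(s)
  x = 4: RHS = 4, y in [2, 11]  -> 2 point(s)
  x = 6: RHS = 9, y in [3, 10]  -> 2 point(s)
  x = 7: RHS = 4, y in [2, 11]  -> 2 point(s)
  x = 9: RHS = 9, y in [3, 10]  -> 2 point(s)
  x = 11: RHS = 9, y in [3, 10]  -> 2 point(s)
  x = 12: RHS = 1, y in [1, 12]  -> 2 point(s)
Affine points: 17. Add the point at infinity: total = 18.

#E(F_13) = 18
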